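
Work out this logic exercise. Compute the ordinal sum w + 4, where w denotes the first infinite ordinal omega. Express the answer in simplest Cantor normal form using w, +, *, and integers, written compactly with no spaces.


Compute w + 4.
Ordinal + is associative but NOT commutative; for finite n>0, n + w = w but w + n stays w+n.
w + 4 is already in normal form (a successor ordinal beyond w).
Result = w+4

w+4


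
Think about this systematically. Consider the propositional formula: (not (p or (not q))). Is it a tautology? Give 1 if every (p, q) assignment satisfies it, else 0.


Check all 4 assignments:
p=0, q=0: 0
p=0, q=1: 1
p=1, q=0: 0
p=1, q=1: 0
Satisfying count = 1/4.
Tautology iff count = 4: no.

0


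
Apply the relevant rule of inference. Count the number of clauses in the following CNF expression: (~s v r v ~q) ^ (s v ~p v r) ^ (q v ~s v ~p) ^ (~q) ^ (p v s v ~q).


A CNF formula is a conjunction of clauses.
Clauses are separated by ^.
Counting the conjuncts: 5 clauses.

5


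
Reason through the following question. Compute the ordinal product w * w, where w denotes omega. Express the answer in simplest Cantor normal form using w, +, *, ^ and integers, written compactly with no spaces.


Compute w * w.
Ordinal * is associative and left-distributive over +, but NOT commutative; for finite n>1, n*w = w but w*n stays w*n.
w * w = w^2 by definition.
Result = w^2

w^2


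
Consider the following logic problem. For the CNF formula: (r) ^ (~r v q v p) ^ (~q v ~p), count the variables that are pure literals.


Check each variable for pure literal status:
p: mixed (not pure)
q: mixed (not pure)
r: mixed (not pure)
Pure literal count = 0

0


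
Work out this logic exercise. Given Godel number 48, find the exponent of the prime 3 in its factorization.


Factorize 48 by dividing by 3 repeatedly.
Division steps: 3 divides 48 exactly 1 time(s).
Exponent of 3 = 1

1


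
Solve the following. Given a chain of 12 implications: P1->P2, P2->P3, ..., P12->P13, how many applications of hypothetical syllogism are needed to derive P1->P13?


With 12 implications in a chain connecting 13 propositions:
P1->P2, P2->P3, ..., P12->P13
Steps needed = (number of implications) - 1 = 12 - 1 = 11

11


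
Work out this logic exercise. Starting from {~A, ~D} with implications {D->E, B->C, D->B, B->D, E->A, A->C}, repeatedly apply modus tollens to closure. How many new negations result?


Initial negated facts: {~A, ~D}
Apply modus tollens to closure:
  ~D and B->D  =>  ~B
  ~A and E->A  =>  ~E
Final negated: {~A, ~B, ~D, ~E}
New negations: {~B, ~E}
Count = 2

2


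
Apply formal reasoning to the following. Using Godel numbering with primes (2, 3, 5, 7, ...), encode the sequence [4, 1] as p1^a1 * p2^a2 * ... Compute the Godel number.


Encode each element as an exponent of the corresponding prime:
  2^4 = 16
  3^1 = 3
Product = 16 * 3 = 48

48


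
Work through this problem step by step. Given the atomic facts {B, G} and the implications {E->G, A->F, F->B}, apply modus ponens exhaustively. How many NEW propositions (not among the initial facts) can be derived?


Initial facts: {B, G}
Apply modus ponens to closure:
  (no implication fires)
Final known: {B, G}
New propositions: {(none)}
Count = 0

0


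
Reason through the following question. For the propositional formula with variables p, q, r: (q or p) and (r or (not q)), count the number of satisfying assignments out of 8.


Evaluate all 8 assignments for p, q, r:
p=0, q=0, r=0: 0
p=0, q=0, r=1: 0
p=0, q=1, r=0: 0
p=0, q=1, r=1: 1
p=1, q=0, r=0: 1
p=1, q=0, r=1: 1
p=1, q=1, r=0: 0
p=1, q=1, r=1: 1
Satisfying count = 4

4


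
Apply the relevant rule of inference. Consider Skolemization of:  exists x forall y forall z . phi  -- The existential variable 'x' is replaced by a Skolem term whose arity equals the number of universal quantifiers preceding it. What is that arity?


Quantifier prefix: exists x forall y forall z
'x' is existentially quantified at position 1.
No universal quantifiers precede it.
Skolem function arity = 0 (a Skolem constant)

0


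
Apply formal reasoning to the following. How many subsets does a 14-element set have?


The power set of a set with n elements has 2^n elements.
|P(S)| = 2^14 = 16384

16384


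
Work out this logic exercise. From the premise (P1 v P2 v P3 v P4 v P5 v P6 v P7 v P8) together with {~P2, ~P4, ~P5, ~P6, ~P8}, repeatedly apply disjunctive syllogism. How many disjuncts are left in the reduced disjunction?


Original disjuncts (8): P1, P2, P3, P4, P5, P6, P7, P8
Negated (eliminate): ~P2, ~P4, ~P5, ~P6, ~P8
Remaining disjuncts: P1, P3, P7
Count = 8 - 5 = 3

3


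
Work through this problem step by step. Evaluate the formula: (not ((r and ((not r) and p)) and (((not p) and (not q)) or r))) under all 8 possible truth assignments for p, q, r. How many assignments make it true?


Check all 8 assignments:
p=0, q=0, r=0: 1
p=0, q=0, r=1: 1
p=0, q=1, r=0: 1
p=0, q=1, r=1: 1
p=1, q=0, r=0: 1
p=1, q=0, r=1: 1
p=1, q=1, r=0: 1
p=1, q=1, r=1: 1
Count of True = 8

8


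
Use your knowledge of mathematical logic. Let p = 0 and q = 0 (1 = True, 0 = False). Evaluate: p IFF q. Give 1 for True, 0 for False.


p = 0, q = 0
Operation: p IFF q
Evaluate: 0 IFF 0 = 1

1


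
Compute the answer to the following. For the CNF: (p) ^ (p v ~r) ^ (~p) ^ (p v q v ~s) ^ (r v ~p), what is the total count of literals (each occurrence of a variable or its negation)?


Counting literals in each clause:
Clause 1: 1 literal(s)
Clause 2: 2 literal(s)
Clause 3: 1 literal(s)
Clause 4: 3 literal(s)
Clause 5: 2 literal(s)
Total = 9

9


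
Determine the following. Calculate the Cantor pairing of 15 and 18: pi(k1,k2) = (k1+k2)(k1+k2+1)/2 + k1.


k1 + k2 = 33
(k1+k2)(k1+k2+1)/2 = 33 * 34 / 2 = 561
pi = 561 + 15 = 576

576


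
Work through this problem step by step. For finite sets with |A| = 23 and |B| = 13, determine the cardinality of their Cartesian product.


The Cartesian product A x B contains all ordered pairs (a, b).
|A x B| = |A| * |B| = 23 * 13 = 299

299


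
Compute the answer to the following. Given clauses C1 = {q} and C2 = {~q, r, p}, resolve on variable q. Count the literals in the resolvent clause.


Remove q from C1 and ~q from C2.
C1 remainder: {}
C2 remainder: {r, p}
Union (resolvent): {p, r}
Resolvent has 2 literal(s).

2


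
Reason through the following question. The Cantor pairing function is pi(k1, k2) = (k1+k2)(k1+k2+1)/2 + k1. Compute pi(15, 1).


k1 + k2 = 16
(k1+k2)(k1+k2+1)/2 = 16 * 17 / 2 = 136
pi = 136 + 15 = 151

151


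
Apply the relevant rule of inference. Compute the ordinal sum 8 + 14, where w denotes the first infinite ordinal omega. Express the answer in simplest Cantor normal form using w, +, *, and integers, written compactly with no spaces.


Compute 8 + 14.
Ordinal + is associative but NOT commutative; for finite n>0, n + w = w but w + n stays w+n.
Both operands finite; ordinal + agrees with natural +: 8 + 14 = 22.
Result = 22

22


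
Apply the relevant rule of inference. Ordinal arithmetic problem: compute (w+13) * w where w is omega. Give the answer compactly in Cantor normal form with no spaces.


Compute (w+13) * w.
Ordinal * is associative and left-distributive over +, but NOT commutative; for finite n>1, n*w = w but w*n stays w*n.
(w+13) * w = sup{(w+13)*k : k<w} = sup{w*k+13} = w^2 (the +13 tail is absorbed in the limit).
Result = w^2

w^2


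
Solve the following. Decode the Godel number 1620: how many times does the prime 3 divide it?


Factorize 1620 by dividing by 3 repeatedly.
Division steps: 3 divides 1620 exactly 4 time(s).
Exponent of 3 = 4

4


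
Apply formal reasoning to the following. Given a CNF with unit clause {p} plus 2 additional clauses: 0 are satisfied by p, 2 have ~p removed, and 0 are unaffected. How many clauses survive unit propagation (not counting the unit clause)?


Satisfied (removed): 0
Shortened (remain): 2
Unchanged (remain): 0
Remaining = 2 + 0 = 2

2


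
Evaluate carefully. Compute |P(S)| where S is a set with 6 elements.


The power set of a set with n elements has 2^n elements.
|P(S)| = 2^6 = 64

64


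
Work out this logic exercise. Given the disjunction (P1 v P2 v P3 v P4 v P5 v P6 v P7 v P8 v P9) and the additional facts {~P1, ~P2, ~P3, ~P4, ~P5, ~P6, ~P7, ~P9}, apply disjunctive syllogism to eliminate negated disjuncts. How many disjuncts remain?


Original disjuncts (9): P1, P2, P3, P4, P5, P6, P7, P8, P9
Negated (eliminate): ~P1, ~P2, ~P3, ~P4, ~P5, ~P6, ~P7, ~P9
Remaining disjuncts: P8
Count = 9 - 8 = 1

1


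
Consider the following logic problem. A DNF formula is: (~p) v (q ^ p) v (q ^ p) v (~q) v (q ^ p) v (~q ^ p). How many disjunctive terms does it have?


A DNF formula is a disjunction of terms (conjunctions).
Terms are separated by v.
Counting the disjuncts: 6 terms.

6


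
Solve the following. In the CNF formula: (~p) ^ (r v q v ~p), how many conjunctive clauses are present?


A CNF formula is a conjunction of clauses.
Clauses are separated by ^.
Counting the conjuncts: 2 clauses.

2


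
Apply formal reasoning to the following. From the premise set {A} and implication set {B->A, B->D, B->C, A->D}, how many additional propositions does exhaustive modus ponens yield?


Initial facts: {A}
Apply modus ponens to closure:
  A and A->D  =>  D
Final known: {A, D}
New propositions: {D}
Count = 1

1


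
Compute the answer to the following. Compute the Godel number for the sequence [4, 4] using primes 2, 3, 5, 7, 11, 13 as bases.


Encode each element as an exponent of the corresponding prime:
  2^4 = 16
  3^4 = 81
Product = 16 * 81 = 1296

1296


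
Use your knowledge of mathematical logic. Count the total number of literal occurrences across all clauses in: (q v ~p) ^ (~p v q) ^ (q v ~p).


Counting literals in each clause:
Clause 1: 2 literal(s)
Clause 2: 2 literal(s)
Clause 3: 2 literal(s)
Total = 6

6


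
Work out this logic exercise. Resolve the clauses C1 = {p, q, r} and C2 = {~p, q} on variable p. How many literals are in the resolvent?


Remove p from C1 and ~p from C2.
C1 remainder: {q, r}
C2 remainder: {q}
Union (resolvent): {q, r}
Resolvent has 2 literal(s).

2


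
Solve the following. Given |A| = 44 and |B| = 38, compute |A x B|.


The Cartesian product A x B contains all ordered pairs (a, b).
|A x B| = |A| * |B| = 44 * 38 = 1672

1672


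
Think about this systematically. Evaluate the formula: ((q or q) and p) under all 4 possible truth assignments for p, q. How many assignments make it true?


Check all 4 assignments:
p=0, q=0: 0
p=0, q=1: 0
p=1, q=0: 0
p=1, q=1: 1
Count of True = 1

1


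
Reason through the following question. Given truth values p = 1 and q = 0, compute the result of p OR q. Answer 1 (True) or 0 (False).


p = 1, q = 0
Operation: p OR q
Evaluate: 1 OR 0 = 1

1


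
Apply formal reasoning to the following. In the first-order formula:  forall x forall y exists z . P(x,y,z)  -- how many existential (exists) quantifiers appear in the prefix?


Quantifier prefix: forall x forall y exists z
Mark each quantifier type:
  U U E
Universal count = 2, Existential count = 1
Asked for existential (exists) quantifiers: 1

1


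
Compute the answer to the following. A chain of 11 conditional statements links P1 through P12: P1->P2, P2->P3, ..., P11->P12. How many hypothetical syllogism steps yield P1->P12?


With 11 implications in a chain connecting 12 propositions:
P1->P2, P2->P3, ..., P11->P12
Steps needed = (number of implications) - 1 = 11 - 1 = 10

10


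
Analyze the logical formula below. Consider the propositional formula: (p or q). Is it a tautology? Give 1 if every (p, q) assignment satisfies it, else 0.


Check all 4 assignments:
p=0, q=0: 0
p=0, q=1: 1
p=1, q=0: 1
p=1, q=1: 1
Satisfying count = 3/4.
Tautology iff count = 4: no.

0


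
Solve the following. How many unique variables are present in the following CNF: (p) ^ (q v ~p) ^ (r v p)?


Identify each variable that appears in the formula.
Variables found: p, q, r
Count = 3

3


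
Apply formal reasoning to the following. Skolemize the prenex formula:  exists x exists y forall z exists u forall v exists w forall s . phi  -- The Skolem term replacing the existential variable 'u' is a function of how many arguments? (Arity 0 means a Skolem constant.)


Quantifier prefix: exists x exists y forall z exists u forall v exists w forall s
'u' is existentially quantified at position 4.
Universal variables preceding it: z
Skolem function arity = 1

1


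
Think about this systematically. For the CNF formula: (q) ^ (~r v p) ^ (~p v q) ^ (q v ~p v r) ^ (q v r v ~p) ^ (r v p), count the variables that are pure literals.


Check each variable for pure literal status:
p: mixed (not pure)
q: pure positive
r: mixed (not pure)
Pure literal count = 1

1


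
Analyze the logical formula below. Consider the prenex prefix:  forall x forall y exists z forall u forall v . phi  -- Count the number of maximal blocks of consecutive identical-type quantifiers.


Quantifier-type sequence: A A E A A  (A=forall, E=exists)
Group into maximal same-type runs:
  Ax2 | Ex1 | Ax2
Number of blocks = 3

3


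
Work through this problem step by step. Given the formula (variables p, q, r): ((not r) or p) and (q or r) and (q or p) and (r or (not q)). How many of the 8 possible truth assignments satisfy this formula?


Evaluate all 8 assignments for p, q, r:
p=0, q=0, r=0: 0
p=0, q=0, r=1: 0
p=0, q=1, r=0: 0
p=0, q=1, r=1: 0
p=1, q=0, r=0: 0
p=1, q=0, r=1: 1
p=1, q=1, r=0: 0
p=1, q=1, r=1: 1
Satisfying count = 2

2


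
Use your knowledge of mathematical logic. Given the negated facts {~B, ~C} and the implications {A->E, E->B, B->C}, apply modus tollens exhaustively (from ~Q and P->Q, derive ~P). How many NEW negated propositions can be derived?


Initial negated facts: {~B, ~C}
Apply modus tollens to closure:
  ~B and E->B  =>  ~E
  ~E and A->E  =>  ~A
Final negated: {~A, ~B, ~C, ~E}
New negations: {~A, ~E}
Count = 2

2


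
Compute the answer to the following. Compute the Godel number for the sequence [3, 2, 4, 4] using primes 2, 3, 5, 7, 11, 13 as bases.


Encode each element as an exponent of the corresponding prime:
  2^3 = 8
  3^2 = 9
  5^4 = 625
  7^4 = 2401
Product = 8 * 9 * 625 * 2401 = 108045000

108045000


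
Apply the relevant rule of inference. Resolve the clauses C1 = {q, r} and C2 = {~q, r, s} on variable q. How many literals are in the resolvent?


Remove q from C1 and ~q from C2.
C1 remainder: {r}
C2 remainder: {r, s}
Union (resolvent): {r, s}
Resolvent has 2 literal(s).

2


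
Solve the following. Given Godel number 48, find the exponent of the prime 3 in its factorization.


Factorize 48 by dividing by 3 repeatedly.
Division steps: 3 divides 48 exactly 1 time(s).
Exponent of 3 = 1

1


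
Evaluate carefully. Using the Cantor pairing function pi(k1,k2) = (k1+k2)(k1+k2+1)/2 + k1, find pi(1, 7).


k1 + k2 = 8
(k1+k2)(k1+k2+1)/2 = 8 * 9 / 2 = 36
pi = 36 + 1 = 37

37


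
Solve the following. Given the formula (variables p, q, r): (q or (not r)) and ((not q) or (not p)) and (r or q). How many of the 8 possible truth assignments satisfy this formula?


Evaluate all 8 assignments for p, q, r:
p=0, q=0, r=0: 0
p=0, q=0, r=1: 0
p=0, q=1, r=0: 1
p=0, q=1, r=1: 1
p=1, q=0, r=0: 0
p=1, q=0, r=1: 0
p=1, q=1, r=0: 0
p=1, q=1, r=1: 0
Satisfying count = 2

2


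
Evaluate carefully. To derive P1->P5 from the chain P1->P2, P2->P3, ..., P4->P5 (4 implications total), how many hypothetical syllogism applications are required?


With 4 implications in a chain connecting 5 propositions:
P1->P2, P2->P3, ..., P4->P5
Steps needed = (number of implications) - 1 = 4 - 1 = 3

3


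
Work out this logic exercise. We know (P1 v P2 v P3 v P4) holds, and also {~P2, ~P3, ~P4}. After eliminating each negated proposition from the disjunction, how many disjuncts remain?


Original disjuncts (4): P1, P2, P3, P4
Negated (eliminate): ~P2, ~P3, ~P4
Remaining disjuncts: P1
Count = 4 - 3 = 1

1


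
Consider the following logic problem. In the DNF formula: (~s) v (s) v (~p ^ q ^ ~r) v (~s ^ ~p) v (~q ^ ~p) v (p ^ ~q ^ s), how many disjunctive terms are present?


A DNF formula is a disjunction of terms (conjunctions).
Terms are separated by v.
Counting the disjuncts: 6 terms.

6


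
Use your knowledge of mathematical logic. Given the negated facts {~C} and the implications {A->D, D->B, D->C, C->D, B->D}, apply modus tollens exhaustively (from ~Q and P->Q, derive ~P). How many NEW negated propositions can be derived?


Initial negated facts: {~C}
Apply modus tollens to closure:
  ~C and D->C  =>  ~D
  ~D and B->D  =>  ~B
  ~D and A->D  =>  ~A
Final negated: {~A, ~B, ~C, ~D}
New negations: {~A, ~B, ~D}
Count = 3

3


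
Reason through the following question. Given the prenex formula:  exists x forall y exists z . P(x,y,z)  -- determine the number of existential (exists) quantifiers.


Quantifier prefix: exists x forall y exists z
Mark each quantifier type:
  E U E
Universal count = 1, Existential count = 2
Asked for existential (exists) quantifiers: 2

2


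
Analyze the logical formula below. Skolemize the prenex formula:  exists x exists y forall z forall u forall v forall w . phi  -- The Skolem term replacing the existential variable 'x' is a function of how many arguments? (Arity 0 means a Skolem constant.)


Quantifier prefix: exists x exists y forall z forall u forall v forall w
'x' is existentially quantified at position 1.
No universal quantifiers precede it.
Skolem function arity = 0 (a Skolem constant)

0


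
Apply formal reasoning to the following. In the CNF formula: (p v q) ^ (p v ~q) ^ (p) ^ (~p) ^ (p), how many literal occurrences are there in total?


Counting literals in each clause:
Clause 1: 2 literal(s)
Clause 2: 2 literal(s)
Clause 3: 1 literal(s)
Clause 4: 1 literal(s)
Clause 5: 1 literal(s)
Total = 7

7


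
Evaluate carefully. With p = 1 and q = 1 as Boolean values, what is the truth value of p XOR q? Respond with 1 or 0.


p = 1, q = 1
Operation: p XOR q
Evaluate: 1 XOR 1 = 0

0


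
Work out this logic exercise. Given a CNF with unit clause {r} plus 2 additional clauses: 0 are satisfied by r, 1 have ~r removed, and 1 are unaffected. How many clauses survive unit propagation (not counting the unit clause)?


Satisfied (removed): 0
Shortened (remain): 1
Unchanged (remain): 1
Remaining = 1 + 1 = 2

2


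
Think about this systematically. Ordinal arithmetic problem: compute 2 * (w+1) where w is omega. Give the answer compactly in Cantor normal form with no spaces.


Compute 2 * (w+1).
Ordinal * is associative and left-distributive over +, but NOT commutative; for finite n>1, n*w = w but w*n stays w*n.
By left-distributivity: 2 * (w+1) = 2*w + 2*1 = w + 2 = w+2.
Result = w+2

w+2


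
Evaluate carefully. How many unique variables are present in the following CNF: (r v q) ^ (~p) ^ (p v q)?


Identify each variable that appears in the formula.
Variables found: p, q, r
Count = 3

3


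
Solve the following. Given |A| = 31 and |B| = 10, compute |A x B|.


The Cartesian product A x B contains all ordered pairs (a, b).
|A x B| = |A| * |B| = 31 * 10 = 310

310


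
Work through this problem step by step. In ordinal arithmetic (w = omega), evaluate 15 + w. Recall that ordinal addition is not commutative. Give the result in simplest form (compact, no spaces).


Compute 15 + w.
Ordinal + is associative but NOT commutative; for finite n>0, n + w = w but w + n stays w+n.
Any finite left addend is absorbed by w on the right: 15 + w = w.
Result = w

w


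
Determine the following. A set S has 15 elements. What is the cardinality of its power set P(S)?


The power set of a set with n elements has 2^n elements.
|P(S)| = 2^15 = 32768

32768


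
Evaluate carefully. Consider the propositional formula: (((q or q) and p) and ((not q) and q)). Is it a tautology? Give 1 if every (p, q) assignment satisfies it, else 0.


Check all 4 assignments:
p=0, q=0: 0
p=0, q=1: 0
p=1, q=0: 0
p=1, q=1: 0
Satisfying count = 0/4.
Tautology iff count = 4: no.

0


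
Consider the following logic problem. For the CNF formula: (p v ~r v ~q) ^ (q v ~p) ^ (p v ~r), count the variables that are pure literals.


Check each variable for pure literal status:
p: mixed (not pure)
q: mixed (not pure)
r: pure negative
Pure literal count = 1

1


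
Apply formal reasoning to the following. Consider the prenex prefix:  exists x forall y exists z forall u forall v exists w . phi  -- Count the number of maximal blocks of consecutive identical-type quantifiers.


Quantifier-type sequence: E A E A A E  (A=forall, E=exists)
Group into maximal same-type runs:
  Ex1 | Ax1 | Ex1 | Ax2 | Ex1
Number of blocks = 5

5


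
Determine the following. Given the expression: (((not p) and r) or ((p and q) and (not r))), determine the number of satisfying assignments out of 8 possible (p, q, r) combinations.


Check all 8 assignments:
p=0, q=0, r=0: 0
p=0, q=0, r=1: 1
p=0, q=1, r=0: 0
p=0, q=1, r=1: 1
p=1, q=0, r=0: 0
p=1, q=0, r=1: 0
p=1, q=1, r=0: 1
p=1, q=1, r=1: 0
Count of True = 3

3


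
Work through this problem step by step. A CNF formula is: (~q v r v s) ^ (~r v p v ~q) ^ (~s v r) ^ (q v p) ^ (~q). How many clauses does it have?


A CNF formula is a conjunction of clauses.
Clauses are separated by ^.
Counting the conjuncts: 5 clauses.

5


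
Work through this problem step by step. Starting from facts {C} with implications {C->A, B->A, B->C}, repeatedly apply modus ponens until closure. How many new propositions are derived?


Initial facts: {C}
Apply modus ponens to closure:
  C and C->A  =>  A
Final known: {A, C}
New propositions: {A}
Count = 1

1


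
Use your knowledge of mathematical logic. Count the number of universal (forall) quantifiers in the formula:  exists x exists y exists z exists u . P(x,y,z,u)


Quantifier prefix: exists x exists y exists z exists u
Mark each quantifier type:
  E E E E
Universal count = 0, Existential count = 4
Asked for universal (forall) quantifiers: 0

0


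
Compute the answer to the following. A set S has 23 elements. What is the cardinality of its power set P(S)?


The power set of a set with n elements has 2^n elements.
|P(S)| = 2^23 = 8388608

8388608


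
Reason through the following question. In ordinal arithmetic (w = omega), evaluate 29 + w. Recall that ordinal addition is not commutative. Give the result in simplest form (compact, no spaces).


Compute 29 + w.
Ordinal + is associative but NOT commutative; for finite n>0, n + w = w but w + n stays w+n.
Any finite left addend is absorbed by w on the right: 29 + w = w.
Result = w

w


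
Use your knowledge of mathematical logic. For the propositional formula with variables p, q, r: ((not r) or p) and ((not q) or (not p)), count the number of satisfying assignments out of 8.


Evaluate all 8 assignments for p, q, r:
p=0, q=0, r=0: 1
p=0, q=0, r=1: 0
p=0, q=1, r=0: 1
p=0, q=1, r=1: 0
p=1, q=0, r=0: 1
p=1, q=0, r=1: 1
p=1, q=1, r=0: 0
p=1, q=1, r=1: 0
Satisfying count = 4

4


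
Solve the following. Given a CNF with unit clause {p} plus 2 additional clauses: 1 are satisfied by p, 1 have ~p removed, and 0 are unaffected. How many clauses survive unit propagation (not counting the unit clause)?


Satisfied (removed): 1
Shortened (remain): 1
Unchanged (remain): 0
Remaining = 1 + 0 = 1

1


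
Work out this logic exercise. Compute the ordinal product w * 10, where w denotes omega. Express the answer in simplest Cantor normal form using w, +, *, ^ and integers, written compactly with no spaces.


Compute w * 10.
Ordinal * is associative and left-distributive over +, but NOT commutative; for finite n>1, n*w = w but w*n stays w*n.
w * 10 means 10 copies of w concatenated: w*10.
Result = w*10

w*10


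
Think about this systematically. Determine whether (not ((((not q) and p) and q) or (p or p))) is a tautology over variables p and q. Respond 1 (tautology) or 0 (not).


Check all 4 assignments:
p=0, q=0: 1
p=0, q=1: 1
p=1, q=0: 0
p=1, q=1: 0
Satisfying count = 2/4.
Tautology iff count = 4: no.

0


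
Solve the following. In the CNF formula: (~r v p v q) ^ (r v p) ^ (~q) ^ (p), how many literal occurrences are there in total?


Counting literals in each clause:
Clause 1: 3 literal(s)
Clause 2: 2 literal(s)
Clause 3: 1 literal(s)
Clause 4: 1 literal(s)
Total = 7

7


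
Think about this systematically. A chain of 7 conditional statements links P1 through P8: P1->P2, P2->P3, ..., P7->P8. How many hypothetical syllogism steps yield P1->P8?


With 7 implications in a chain connecting 8 propositions:
P1->P2, P2->P3, ..., P7->P8
Steps needed = (number of implications) - 1 = 7 - 1 = 6

6


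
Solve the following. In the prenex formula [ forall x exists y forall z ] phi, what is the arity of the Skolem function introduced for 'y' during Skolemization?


Quantifier prefix: forall x exists y forall z
'y' is existentially quantified at position 2.
Universal variables preceding it: x
Skolem function arity = 1

1


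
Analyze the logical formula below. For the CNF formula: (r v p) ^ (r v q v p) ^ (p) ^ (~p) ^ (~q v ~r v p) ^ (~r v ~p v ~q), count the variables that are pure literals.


Check each variable for pure literal status:
p: mixed (not pure)
q: mixed (not pure)
r: mixed (not pure)
Pure literal count = 0

0


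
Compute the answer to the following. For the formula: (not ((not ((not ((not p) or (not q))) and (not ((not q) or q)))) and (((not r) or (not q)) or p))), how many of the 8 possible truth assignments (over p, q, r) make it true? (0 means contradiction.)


Check all 8 assignments:
p=0, q=0, r=0: 0
p=0, q=0, r=1: 0
p=0, q=1, r=0: 0
p=0, q=1, r=1: 1
p=1, q=0, r=0: 0
p=1, q=0, r=1: 0
p=1, q=1, r=0: 0
p=1, q=1, r=1: 0
Count of True = 1

1


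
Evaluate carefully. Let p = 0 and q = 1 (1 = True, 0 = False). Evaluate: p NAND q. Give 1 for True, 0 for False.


p = 0, q = 1
Operation: p NAND q
Evaluate: 0 NAND 1 = 1

1


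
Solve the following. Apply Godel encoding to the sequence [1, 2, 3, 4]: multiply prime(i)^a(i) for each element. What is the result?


Encode each element as an exponent of the corresponding prime:
  2^1 = 2
  3^2 = 9
  5^3 = 125
  7^4 = 2401
Product = 2 * 9 * 125 * 2401 = 5402250

5402250


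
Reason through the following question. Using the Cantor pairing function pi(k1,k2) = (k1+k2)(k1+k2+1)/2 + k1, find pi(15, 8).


k1 + k2 = 23
(k1+k2)(k1+k2+1)/2 = 23 * 24 / 2 = 276
pi = 276 + 15 = 291

291


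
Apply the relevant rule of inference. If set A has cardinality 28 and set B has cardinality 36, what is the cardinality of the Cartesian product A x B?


The Cartesian product A x B contains all ordered pairs (a, b).
|A x B| = |A| * |B| = 28 * 36 = 1008

1008


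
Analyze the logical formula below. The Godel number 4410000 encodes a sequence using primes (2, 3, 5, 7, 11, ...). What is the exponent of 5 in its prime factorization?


Factorize 4410000 by dividing by 5 repeatedly.
Division steps: 5 divides 4410000 exactly 4 time(s).
Exponent of 5 = 4

4


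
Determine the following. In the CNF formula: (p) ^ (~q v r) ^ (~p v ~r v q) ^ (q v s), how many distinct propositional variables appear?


Identify each variable that appears in the formula.
Variables found: p, q, r, s
Count = 4

4


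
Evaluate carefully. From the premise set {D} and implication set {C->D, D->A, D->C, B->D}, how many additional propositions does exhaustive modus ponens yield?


Initial facts: {D}
Apply modus ponens to closure:
  D and D->A  =>  A
  D and D->C  =>  C
Final known: {A, C, D}
New propositions: {A, C}
Count = 2

2


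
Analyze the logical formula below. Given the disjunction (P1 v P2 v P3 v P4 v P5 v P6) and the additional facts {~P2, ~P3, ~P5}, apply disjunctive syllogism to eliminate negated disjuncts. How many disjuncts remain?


Original disjuncts (6): P1, P2, P3, P4, P5, P6
Negated (eliminate): ~P2, ~P3, ~P5
Remaining disjuncts: P1, P4, P6
Count = 6 - 3 = 3

3


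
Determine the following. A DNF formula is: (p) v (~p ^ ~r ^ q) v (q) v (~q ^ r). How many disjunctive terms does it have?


A DNF formula is a disjunction of terms (conjunctions).
Terms are separated by v.
Counting the disjuncts: 4 terms.

4


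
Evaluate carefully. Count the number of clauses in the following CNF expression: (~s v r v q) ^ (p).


A CNF formula is a conjunction of clauses.
Clauses are separated by ^.
Counting the conjuncts: 2 clauses.

2


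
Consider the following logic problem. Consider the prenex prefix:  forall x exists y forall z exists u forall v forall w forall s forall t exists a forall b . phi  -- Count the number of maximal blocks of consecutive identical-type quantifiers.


Quantifier-type sequence: A E A E A A A A E A  (A=forall, E=exists)
Group into maximal same-type runs:
  Ax1 | Ex1 | Ax1 | Ex1 | Ax4 | Ex1 | Ax1
Number of blocks = 7

7


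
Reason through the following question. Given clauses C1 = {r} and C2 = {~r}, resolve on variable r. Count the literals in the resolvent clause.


Remove r from C1 and ~r from C2.
C1 remainder: {}
C2 remainder: {}
Union (resolvent): {} (empty clause)
Resolvent has 0 literal(s).

0


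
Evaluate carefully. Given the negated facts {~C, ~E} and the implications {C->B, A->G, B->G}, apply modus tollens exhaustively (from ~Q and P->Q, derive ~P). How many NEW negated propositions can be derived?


Initial negated facts: {~C, ~E}
Apply modus tollens to closure:
  (no implication fires)
Final negated: {~C, ~E}
New negations: {(none)}
Count = 0

0


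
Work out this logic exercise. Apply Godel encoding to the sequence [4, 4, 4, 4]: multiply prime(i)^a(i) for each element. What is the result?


Encode each element as an exponent of the corresponding prime:
  2^4 = 16
  3^4 = 81
  5^4 = 625
  7^4 = 2401
Product = 16 * 81 * 625 * 2401 = 1944810000

1944810000


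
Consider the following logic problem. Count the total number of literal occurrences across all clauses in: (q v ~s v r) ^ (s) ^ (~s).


Counting literals in each clause:
Clause 1: 3 literal(s)
Clause 2: 1 literal(s)
Clause 3: 1 literal(s)
Total = 5

5


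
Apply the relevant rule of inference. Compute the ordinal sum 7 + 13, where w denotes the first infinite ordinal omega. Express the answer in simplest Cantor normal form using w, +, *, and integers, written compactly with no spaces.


Compute 7 + 13.
Ordinal + is associative but NOT commutative; for finite n>0, n + w = w but w + n stays w+n.
Both operands finite; ordinal + agrees with natural +: 7 + 13 = 20.
Result = 20

20


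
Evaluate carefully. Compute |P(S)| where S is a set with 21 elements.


The power set of a set with n elements has 2^n elements.
|P(S)| = 2^21 = 2097152

2097152


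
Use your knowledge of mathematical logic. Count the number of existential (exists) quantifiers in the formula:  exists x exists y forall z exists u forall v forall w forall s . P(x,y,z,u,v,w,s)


Quantifier prefix: exists x exists y forall z exists u forall v forall w forall s
Mark each quantifier type:
  E E U E U U U
Universal count = 4, Existential count = 3
Asked for existential (exists) quantifiers: 3

3


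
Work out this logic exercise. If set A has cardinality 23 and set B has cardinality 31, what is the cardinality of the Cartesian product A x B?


The Cartesian product A x B contains all ordered pairs (a, b).
|A x B| = |A| * |B| = 23 * 31 = 713

713


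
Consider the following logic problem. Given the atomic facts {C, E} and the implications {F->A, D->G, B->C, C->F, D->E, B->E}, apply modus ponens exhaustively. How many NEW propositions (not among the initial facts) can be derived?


Initial facts: {C, E}
Apply modus ponens to closure:
  C and C->F  =>  F
  F and F->A  =>  A
Final known: {A, C, E, F}
New propositions: {A, F}
Count = 2

2


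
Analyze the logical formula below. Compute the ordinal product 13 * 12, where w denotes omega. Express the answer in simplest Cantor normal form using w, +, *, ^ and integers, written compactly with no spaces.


Compute 13 * 12.
Ordinal * is associative and left-distributive over +, but NOT commutative; for finite n>1, n*w = w but w*n stays w*n.
Both finite; ordinal * agrees with natural *: 13 * 12 = 156.
Result = 156

156


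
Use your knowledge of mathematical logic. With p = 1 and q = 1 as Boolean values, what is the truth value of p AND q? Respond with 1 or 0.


p = 1, q = 1
Operation: p AND q
Evaluate: 1 AND 1 = 1

1


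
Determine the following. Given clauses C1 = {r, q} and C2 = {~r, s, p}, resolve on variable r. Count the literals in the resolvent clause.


Remove r from C1 and ~r from C2.
C1 remainder: {q}
C2 remainder: {s, p}
Union (resolvent): {p, q, s}
Resolvent has 3 literal(s).

3


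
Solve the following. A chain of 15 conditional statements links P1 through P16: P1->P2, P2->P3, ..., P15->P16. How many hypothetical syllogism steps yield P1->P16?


With 15 implications in a chain connecting 16 propositions:
P1->P2, P2->P3, ..., P15->P16
Steps needed = (number of implications) - 1 = 15 - 1 = 14

14


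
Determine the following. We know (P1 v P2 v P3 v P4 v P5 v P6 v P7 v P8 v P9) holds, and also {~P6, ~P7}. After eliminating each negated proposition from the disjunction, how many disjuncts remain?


Original disjuncts (9): P1, P2, P3, P4, P5, P6, P7, P8, P9
Negated (eliminate): ~P6, ~P7
Remaining disjuncts: P1, P2, P3, P4, P5, P8, P9
Count = 9 - 2 = 7

7


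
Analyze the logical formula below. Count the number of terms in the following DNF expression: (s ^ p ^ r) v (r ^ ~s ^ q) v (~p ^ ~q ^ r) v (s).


A DNF formula is a disjunction of terms (conjunctions).
Terms are separated by v.
Counting the disjuncts: 4 terms.

4


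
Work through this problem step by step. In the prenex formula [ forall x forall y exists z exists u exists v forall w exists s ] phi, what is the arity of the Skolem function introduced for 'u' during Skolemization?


Quantifier prefix: forall x forall y exists z exists u exists v forall w exists s
'u' is existentially quantified at position 4.
Universal variables preceding it: x, y
Skolem function arity = 2

2


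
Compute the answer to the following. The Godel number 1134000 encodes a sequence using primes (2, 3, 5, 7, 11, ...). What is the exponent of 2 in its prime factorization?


Factorize 1134000 by dividing by 2 repeatedly.
Division steps: 2 divides 1134000 exactly 4 time(s).
Exponent of 2 = 4

4


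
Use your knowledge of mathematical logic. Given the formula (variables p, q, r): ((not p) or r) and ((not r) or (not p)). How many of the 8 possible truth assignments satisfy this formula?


Evaluate all 8 assignments for p, q, r:
p=0, q=0, r=0: 1
p=0, q=0, r=1: 1
p=0, q=1, r=0: 1
p=0, q=1, r=1: 1
p=1, q=0, r=0: 0
p=1, q=0, r=1: 0
p=1, q=1, r=0: 0
p=1, q=1, r=1: 0
Satisfying count = 4

4


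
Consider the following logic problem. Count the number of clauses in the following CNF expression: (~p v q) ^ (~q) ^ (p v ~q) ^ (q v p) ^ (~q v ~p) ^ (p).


A CNF formula is a conjunction of clauses.
Clauses are separated by ^.
Counting the conjuncts: 6 clauses.

6


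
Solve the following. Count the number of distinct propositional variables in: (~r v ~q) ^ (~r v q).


Identify each variable that appears in the formula.
Variables found: q, r
Count = 2

2


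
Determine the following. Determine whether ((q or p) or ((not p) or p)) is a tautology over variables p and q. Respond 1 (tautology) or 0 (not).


Check all 4 assignments:
p=0, q=0: 1
p=0, q=1: 1
p=1, q=0: 1
p=1, q=1: 1
Satisfying count = 4/4.
Tautology iff count = 4: yes.

1


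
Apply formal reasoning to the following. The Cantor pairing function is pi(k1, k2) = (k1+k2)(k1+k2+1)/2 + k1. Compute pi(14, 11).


k1 + k2 = 25
(k1+k2)(k1+k2+1)/2 = 25 * 26 / 2 = 325
pi = 325 + 14 = 339

339


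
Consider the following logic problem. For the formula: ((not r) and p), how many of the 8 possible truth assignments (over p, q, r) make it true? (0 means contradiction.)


Check all 8 assignments:
p=0, q=0, r=0: 0
p=0, q=0, r=1: 0
p=0, q=1, r=0: 0
p=0, q=1, r=1: 0
p=1, q=0, r=0: 1
p=1, q=0, r=1: 0
p=1, q=1, r=0: 1
p=1, q=1, r=1: 0
Count of True = 2

2


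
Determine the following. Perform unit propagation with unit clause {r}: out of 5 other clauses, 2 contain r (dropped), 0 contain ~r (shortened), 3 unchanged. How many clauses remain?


Satisfied (removed): 2
Shortened (remain): 0
Unchanged (remain): 3
Remaining = 0 + 3 = 3

3


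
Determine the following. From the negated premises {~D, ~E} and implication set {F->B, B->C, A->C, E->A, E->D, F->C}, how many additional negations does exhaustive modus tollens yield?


Initial negated facts: {~D, ~E}
Apply modus tollens to closure:
  (no implication fires)
Final negated: {~D, ~E}
New negations: {(none)}
Count = 0

0


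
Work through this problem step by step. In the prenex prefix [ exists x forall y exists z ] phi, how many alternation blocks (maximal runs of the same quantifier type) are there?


Quantifier-type sequence: E A E  (A=forall, E=exists)
Group into maximal same-type runs:
  Ex1 | Ax1 | Ex1
Number of blocks = 3

3


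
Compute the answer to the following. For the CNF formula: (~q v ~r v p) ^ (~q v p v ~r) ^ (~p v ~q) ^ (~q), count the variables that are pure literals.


Check each variable for pure literal status:
p: mixed (not pure)
q: pure negative
r: pure negative
Pure literal count = 2

2


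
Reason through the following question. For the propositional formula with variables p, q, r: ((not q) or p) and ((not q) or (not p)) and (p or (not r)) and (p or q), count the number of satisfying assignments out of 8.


Evaluate all 8 assignments for p, q, r:
p=0, q=0, r=0: 0
p=0, q=0, r=1: 0
p=0, q=1, r=0: 0
p=0, q=1, r=1: 0
p=1, q=0, r=0: 1
p=1, q=0, r=1: 1
p=1, q=1, r=0: 0
p=1, q=1, r=1: 0
Satisfying count = 2

2


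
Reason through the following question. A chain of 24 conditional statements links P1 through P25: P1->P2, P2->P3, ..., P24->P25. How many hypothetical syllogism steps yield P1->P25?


With 24 implications in a chain connecting 25 propositions:
P1->P2, P2->P3, ..., P24->P25
Steps needed = (number of implications) - 1 = 24 - 1 = 23

23


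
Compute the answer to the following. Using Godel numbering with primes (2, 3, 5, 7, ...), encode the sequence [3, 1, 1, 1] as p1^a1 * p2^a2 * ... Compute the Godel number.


Encode each element as an exponent of the corresponding prime:
  2^3 = 8
  3^1 = 3
  5^1 = 5
  7^1 = 7
Product = 8 * 3 * 5 * 7 = 840

840


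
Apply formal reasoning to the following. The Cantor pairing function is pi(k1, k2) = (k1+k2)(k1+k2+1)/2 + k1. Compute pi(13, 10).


k1 + k2 = 23
(k1+k2)(k1+k2+1)/2 = 23 * 24 / 2 = 276
pi = 276 + 13 = 289

289


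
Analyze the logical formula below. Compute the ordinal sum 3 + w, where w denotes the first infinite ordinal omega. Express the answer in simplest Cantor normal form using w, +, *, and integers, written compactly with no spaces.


Compute 3 + w.
Ordinal + is associative but NOT commutative; for finite n>0, n + w = w but w + n stays w+n.
Any finite left addend is absorbed by w on the right: 3 + w = w.
Result = w

w


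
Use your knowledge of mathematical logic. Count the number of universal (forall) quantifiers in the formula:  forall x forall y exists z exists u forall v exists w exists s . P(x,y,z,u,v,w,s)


Quantifier prefix: forall x forall y exists z exists u forall v exists w exists s
Mark each quantifier type:
  U U E E U E E
Universal count = 3, Existential count = 4
Asked for universal (forall) quantifiers: 3

3


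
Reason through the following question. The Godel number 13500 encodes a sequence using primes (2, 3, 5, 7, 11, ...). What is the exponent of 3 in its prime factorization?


Factorize 13500 by dividing by 3 repeatedly.
Division steps: 3 divides 13500 exactly 3 time(s).
Exponent of 3 = 3

3
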